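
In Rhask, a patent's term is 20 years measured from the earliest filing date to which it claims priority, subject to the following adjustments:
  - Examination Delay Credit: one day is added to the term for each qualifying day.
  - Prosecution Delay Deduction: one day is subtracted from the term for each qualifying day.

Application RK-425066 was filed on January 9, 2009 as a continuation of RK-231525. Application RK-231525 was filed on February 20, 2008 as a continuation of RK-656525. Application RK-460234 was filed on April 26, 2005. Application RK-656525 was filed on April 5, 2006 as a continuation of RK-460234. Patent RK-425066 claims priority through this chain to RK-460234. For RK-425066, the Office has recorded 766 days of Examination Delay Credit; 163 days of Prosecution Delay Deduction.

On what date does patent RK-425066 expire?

2026-12-20

Earliest priority filing: 26 April 2005.
Base term: 26 April 2005 + 20 years → 26 April 2025.
Examination Delay Credit: +766 days → 1 June 2027.
Prosecution Delay Deduction: −163 days → 20 December 2026.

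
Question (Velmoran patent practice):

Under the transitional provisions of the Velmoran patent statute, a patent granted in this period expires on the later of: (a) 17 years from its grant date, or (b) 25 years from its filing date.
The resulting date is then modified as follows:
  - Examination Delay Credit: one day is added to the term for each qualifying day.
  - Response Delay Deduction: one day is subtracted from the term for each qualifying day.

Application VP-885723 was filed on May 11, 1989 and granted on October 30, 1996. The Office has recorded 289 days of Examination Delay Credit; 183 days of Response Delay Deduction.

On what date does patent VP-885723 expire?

August 25, 2014

(a) grant + 17 years → 30 October 2013.
(b) filing + 25 years → 11 May 2014.
Later of the two: 11 May 2014.
Examination Delay Credit: +289 days → 24 February 2015.
Response Delay Deduction: −183 days → 25 August 2014.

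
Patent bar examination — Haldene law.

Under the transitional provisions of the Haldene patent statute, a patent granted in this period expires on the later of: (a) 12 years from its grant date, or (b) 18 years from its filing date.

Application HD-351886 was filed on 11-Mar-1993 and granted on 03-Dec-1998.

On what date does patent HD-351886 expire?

March 11, 2011

(a) grant + 12 years → 3 December 2010.
(b) filing + 18 years → 11 March 2011.
Later of the two: 11 March 2011.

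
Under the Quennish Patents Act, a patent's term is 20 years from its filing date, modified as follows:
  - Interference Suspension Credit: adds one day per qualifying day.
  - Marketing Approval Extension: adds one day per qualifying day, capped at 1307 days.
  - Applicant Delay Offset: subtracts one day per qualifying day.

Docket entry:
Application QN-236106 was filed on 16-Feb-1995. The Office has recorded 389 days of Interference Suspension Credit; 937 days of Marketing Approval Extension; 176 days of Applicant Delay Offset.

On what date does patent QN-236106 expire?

Base term: filing date + 20 years → 16 February 2015.
Interference Suspension Credit: +389 days → 11 March 2016.
Marketing Approval Extension: 937 days (within the 1307-day cap) → +937 days → 4 October 2018.
Applicant Delay Offset: −176 days → 11 April 2018.

2018-04-11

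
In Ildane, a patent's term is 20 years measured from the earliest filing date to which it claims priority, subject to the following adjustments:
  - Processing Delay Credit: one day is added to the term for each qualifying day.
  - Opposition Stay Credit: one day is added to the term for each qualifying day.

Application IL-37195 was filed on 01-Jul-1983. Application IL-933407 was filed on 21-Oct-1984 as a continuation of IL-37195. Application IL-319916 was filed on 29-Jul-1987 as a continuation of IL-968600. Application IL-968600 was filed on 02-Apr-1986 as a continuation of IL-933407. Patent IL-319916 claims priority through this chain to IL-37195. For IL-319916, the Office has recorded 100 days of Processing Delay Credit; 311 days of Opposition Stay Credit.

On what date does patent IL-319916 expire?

Earliest priority filing: 1 July 1983.
Base term: 1 July 1983 + 20 years → 1 July 2003.
Processing Delay Credit: +100 days → 9 October 2003.
Opposition Stay Credit: +311 days → 15 August 2004.

2004-08-15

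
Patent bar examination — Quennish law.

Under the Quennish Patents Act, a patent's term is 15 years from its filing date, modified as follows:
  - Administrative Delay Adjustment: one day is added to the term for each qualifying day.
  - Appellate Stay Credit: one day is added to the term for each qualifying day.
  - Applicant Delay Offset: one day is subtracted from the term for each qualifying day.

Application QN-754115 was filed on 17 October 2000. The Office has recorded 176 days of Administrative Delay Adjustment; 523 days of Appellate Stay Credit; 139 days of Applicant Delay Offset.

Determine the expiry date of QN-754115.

Base term: filing date + 15 years → 17 October 2015.
Administrative Delay Adjustment: +176 days → 10 April 2016.
Appellate Stay Credit: +523 days → 15 September 2017.
Applicant Delay Offset: −139 days → 29 April 2017.

2017-04-29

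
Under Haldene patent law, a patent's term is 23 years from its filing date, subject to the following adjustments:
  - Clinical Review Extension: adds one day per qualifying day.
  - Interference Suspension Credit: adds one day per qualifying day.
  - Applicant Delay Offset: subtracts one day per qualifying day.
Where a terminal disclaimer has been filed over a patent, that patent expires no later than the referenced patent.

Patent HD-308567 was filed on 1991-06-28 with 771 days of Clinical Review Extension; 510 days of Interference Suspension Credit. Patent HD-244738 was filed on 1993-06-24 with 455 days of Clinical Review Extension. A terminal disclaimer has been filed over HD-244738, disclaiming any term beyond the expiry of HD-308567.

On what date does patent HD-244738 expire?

2017-09-22

Natural term of HD-244738:
  Base: filing + 23 years → 24 June 2016.
  Clinical Review Extension: +455 days → 22 September 2017.
Expiry of referenced patent HD-308567:
  Base: filing + 23 years → 28 June 2014.
  Clinical Review Extension: +771 days → 7 August 2016.
  Interference Suspension Credit: +510 days → 30 December 2017.
Terminal disclaimer: HD-244738 expires on the earlier of 22 September 2017 and 30 December 2017.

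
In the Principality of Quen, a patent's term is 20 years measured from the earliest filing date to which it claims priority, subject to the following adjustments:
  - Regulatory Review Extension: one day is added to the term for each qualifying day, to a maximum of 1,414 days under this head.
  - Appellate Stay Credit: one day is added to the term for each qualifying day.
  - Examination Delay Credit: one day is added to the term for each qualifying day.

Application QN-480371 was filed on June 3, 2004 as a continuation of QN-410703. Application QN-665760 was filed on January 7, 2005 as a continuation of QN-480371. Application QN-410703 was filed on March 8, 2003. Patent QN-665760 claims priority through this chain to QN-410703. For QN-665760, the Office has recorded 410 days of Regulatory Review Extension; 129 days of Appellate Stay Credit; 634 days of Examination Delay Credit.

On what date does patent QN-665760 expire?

May 24, 2026

Earliest priority filing: 8 March 2003.
Base term: 8 March 2003 + 20 years → 8 March 2023.
Regulatory Review Extension: 410 days (within the 1414-day cap) → +410 days → 21 April 2024.
Appellate Stay Credit: +129 days → 28 August 2024.
Examination Delay Credit: +634 days → 24 May 2026.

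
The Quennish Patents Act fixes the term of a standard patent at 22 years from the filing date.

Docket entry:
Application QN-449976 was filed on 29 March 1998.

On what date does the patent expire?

Filing date + 22 years → 29 March 2020.

March 29, 2020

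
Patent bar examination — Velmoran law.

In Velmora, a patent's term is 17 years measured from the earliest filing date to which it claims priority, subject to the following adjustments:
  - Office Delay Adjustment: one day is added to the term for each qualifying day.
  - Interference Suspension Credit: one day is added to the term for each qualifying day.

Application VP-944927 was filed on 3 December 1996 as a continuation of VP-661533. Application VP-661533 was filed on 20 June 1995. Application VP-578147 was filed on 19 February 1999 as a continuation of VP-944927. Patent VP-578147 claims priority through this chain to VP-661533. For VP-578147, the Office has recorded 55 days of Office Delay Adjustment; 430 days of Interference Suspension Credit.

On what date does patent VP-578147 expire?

2013-10-18

Earliest priority filing: 20 June 1995.
Base term: 20 June 1995 + 17 years → 20 June 2012.
Office Delay Adjustment: +55 days → 14 August 2012.
Interference Suspension Credit: +430 days → 18 October 2013.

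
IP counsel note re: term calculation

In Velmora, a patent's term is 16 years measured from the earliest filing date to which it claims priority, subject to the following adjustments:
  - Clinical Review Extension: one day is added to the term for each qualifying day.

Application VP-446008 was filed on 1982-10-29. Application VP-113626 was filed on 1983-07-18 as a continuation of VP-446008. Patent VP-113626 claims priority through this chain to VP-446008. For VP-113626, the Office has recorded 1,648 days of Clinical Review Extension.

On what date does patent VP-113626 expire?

Earliest priority filing: 29 October 1982.
Base term: 29 October 1982 + 16 years → 29 October 1998.
Clinical Review Extension: +1648 days → 4 May 2003.

2003-05-04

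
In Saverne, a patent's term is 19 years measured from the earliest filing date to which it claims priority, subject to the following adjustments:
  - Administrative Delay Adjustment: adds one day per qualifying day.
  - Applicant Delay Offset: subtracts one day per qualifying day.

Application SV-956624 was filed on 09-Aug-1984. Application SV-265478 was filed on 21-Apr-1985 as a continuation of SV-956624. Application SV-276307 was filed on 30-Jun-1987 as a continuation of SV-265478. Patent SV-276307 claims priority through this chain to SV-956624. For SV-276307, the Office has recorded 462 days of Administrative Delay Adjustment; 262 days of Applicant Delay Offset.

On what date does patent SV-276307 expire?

February 25, 2004

Earliest priority filing: 9 August 1984.
Base term: 9 August 1984 + 19 years → 9 August 2003.
Administrative Delay Adjustment: +462 days → 13 November 2004.
Applicant Delay Offset: −262 days → 25 February 2004.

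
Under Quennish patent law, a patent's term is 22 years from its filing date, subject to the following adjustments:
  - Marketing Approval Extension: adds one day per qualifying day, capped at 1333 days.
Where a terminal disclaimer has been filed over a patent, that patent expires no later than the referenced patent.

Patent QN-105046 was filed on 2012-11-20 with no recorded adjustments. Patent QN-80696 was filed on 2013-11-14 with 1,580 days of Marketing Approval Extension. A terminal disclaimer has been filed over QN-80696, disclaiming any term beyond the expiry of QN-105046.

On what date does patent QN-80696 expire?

Natural term of QN-80696:
  Base: filing + 22 years → 14 November 2035.
  Marketing Approval Extension: 1580 days claimed exceeds the 1333-day cap, so +1333 days → 9 July 2039.
Expiry of referenced patent QN-105046:
  Base: filing + 22 years → 20 November 2034.
Terminal disclaimer: QN-80696 expires on the earlier of 9 July 2039 and 20 November 2034.

November 20, 2034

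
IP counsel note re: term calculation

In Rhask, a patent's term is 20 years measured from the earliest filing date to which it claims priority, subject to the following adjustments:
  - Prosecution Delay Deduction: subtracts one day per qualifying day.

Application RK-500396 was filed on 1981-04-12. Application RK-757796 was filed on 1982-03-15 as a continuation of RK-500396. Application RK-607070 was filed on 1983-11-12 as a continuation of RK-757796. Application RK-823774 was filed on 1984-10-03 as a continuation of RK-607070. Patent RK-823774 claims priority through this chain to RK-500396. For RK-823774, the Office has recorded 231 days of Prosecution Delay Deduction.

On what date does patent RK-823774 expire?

2000-08-24

Earliest priority filing: 12 April 1981.
Base term: 12 April 1981 + 20 years → 12 April 2001.
Prosecution Delay Deduction: −231 days → 24 August 2000.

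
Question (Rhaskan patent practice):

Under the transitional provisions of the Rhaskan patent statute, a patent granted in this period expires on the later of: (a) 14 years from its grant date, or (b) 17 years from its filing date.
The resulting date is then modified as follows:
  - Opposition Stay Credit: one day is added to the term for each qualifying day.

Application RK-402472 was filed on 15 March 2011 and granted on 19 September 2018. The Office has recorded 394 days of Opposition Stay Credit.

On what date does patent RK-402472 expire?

(a) grant + 14 years → 19 September 2032.
(b) filing + 17 years → 15 March 2028.
Later of the two: 19 September 2032.
Opposition Stay Credit: +394 days → 18 October 2033.

2033-10-18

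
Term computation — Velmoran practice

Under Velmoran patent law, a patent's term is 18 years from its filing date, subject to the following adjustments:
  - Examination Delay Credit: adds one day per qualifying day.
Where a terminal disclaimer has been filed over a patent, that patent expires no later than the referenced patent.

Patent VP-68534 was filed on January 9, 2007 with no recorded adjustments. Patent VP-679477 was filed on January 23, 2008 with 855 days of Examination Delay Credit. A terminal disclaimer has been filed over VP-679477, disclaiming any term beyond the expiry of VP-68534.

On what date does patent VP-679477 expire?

2025-01-09

Natural term of VP-679477:
  Base: filing + 18 years → 23 January 2026.
  Examination Delay Credit: +855 days → 27 May 2028.
Expiry of referenced patent VP-68534:
  Base: filing + 18 years → 9 January 2025.
Terminal disclaimer: VP-679477 expires on the earlier of 27 May 2028 and 9 January 2025.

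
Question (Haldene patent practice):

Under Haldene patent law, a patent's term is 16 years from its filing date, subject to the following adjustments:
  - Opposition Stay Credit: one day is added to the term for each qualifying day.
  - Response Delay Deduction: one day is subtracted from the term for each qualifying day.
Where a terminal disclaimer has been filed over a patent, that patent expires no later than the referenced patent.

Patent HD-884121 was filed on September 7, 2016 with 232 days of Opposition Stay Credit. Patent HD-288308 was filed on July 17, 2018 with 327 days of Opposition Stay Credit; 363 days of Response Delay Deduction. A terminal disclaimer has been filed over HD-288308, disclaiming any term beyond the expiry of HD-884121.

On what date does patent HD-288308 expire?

Natural term of HD-288308:
  Base: filing + 16 years → 17 July 2034.
  Opposition Stay Credit: +327 days → 9 June 2035.
  Response Delay Deduction: −363 days → 11 June 2034.
Expiry of referenced patent HD-884121:
  Base: filing + 16 years → 7 September 2032.
  Opposition Stay Credit: +232 days → 27 April 2033.
Terminal disclaimer: HD-288308 expires on the earlier of 11 June 2034 and 27 April 2033.

April 27, 2033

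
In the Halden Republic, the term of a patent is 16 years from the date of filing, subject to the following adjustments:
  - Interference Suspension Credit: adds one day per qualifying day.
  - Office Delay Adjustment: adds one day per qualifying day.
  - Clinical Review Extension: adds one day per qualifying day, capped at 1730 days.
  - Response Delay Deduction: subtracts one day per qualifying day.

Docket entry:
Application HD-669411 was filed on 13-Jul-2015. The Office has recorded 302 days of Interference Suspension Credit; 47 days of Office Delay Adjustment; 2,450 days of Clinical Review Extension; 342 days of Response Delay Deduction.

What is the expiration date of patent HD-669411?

Base term: filing date + 16 years → 13 July 2031.
Interference Suspension Credit: +302 days → 10 May 2032.
Office Delay Adjustment: +47 days → 26 June 2032.
Clinical Review Extension: 2450 days claimed exceeds the 1730-day cap, so +1730 days → 22 March 2037.
Response Delay Deduction: −342 days → 14 April 2036.

2036-04-14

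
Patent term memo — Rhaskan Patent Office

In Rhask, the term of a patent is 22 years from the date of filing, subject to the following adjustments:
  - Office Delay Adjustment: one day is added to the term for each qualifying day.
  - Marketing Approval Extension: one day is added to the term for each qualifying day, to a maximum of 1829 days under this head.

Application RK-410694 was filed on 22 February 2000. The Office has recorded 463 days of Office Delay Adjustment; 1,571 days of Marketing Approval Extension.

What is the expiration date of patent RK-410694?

Base term: filing date + 22 years → 22 February 2022.
Office Delay Adjustment: +463 days → 31 May 2023.
Marketing Approval Extension: 1571 days (within the 1829-day cap) → +1571 days → 18 September 2027.

September 18, 2027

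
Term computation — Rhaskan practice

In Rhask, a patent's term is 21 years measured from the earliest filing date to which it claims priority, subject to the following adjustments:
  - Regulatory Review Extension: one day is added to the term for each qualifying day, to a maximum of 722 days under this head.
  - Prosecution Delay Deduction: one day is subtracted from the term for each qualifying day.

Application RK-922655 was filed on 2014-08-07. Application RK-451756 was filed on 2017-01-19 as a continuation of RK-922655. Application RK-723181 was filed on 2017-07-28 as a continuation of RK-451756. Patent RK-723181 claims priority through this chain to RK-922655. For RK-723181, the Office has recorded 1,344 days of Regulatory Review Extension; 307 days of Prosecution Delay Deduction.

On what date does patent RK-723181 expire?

2036-09-25

Earliest priority filing: 7 August 2014.
Base term: 7 August 2014 + 21 years → 7 August 2035.
Regulatory Review Extension: 1344 days claimed exceeds the 722-day cap, so +722 days → 29 July 2037.
Prosecution Delay Deduction: −307 days → 25 September 2036.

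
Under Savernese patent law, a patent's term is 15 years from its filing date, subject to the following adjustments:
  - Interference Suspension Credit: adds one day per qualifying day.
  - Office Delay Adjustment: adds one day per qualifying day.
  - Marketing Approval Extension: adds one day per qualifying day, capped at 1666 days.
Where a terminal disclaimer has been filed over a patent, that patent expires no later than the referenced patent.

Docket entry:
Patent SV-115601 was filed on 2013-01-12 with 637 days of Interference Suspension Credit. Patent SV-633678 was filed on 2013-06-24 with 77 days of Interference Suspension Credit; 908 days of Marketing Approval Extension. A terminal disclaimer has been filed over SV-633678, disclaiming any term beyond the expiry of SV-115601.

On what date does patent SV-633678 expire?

Natural term of SV-633678:
  Base: filing + 15 years → 24 June 2028.
  Interference Suspension Credit: +77 days → 9 September 2028.
  Marketing Approval Extension: 908 days (within the 1666-day cap) → +908 days → 6 March 2031.
Expiry of referenced patent SV-115601:
  Base: filing + 15 years → 12 January 2028.
  Interference Suspension Credit: +637 days → 10 October 2029.
Terminal disclaimer: SV-633678 expires on the earlier of 6 March 2031 and 10 October 2029.

2029-10-10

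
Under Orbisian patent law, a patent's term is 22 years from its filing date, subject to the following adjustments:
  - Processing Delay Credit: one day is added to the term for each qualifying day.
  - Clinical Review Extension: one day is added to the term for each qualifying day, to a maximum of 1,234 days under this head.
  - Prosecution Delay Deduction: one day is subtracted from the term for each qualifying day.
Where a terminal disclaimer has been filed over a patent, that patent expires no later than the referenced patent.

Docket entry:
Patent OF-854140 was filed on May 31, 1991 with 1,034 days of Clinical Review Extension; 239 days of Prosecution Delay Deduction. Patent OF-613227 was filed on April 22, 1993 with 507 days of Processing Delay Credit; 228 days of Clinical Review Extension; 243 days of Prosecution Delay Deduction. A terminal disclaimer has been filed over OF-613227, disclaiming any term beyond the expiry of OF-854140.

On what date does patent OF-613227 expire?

2015-08-04

Natural term of OF-613227:
  Base: filing + 22 years → 22 April 2015.
  Processing Delay Credit: +507 days → 10 September 2016.
  Clinical Review Extension: 228 days (within the 1234-day cap) → +228 days → 26 April 2017.
  Prosecution Delay Deduction: −243 days → 26 August 2016.
Expiry of referenced patent OF-854140:
  Base: filing + 22 years → 31 May 2013.
  Clinical Review Extension: 1034 days (within the 1234-day cap) → +1034 days → 30 March 2016.
  Prosecution Delay Deduction: −239 days → 4 August 2015.
Terminal disclaimer: OF-613227 expires on the earlier of 26 August 2016 and 4 August 2015.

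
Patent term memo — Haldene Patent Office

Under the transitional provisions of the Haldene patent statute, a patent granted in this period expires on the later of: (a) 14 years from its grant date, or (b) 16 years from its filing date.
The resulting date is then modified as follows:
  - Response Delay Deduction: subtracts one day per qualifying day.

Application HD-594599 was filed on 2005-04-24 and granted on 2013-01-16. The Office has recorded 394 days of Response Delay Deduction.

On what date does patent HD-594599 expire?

December 18, 2025

(a) grant + 14 years → 16 January 2027.
(b) filing + 16 years → 24 April 2021.
Later of the two: 16 January 2027.
Response Delay Deduction: −394 days → 18 December 2025.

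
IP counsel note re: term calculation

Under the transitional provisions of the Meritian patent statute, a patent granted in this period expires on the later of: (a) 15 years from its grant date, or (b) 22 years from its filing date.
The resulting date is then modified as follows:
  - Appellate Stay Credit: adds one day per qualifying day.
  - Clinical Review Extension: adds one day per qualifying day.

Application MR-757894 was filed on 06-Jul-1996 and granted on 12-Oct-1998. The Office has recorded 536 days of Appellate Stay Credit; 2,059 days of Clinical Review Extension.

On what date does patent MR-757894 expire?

(a) grant + 15 years → 12 October 2013.
(b) filing + 22 years → 6 July 2018.
Later of the two: 6 July 2018.
Appellate Stay Credit: +536 days → 24 December 2019.
Clinical Review Extension: +2059 days → 13 August 2025.

August 13, 2025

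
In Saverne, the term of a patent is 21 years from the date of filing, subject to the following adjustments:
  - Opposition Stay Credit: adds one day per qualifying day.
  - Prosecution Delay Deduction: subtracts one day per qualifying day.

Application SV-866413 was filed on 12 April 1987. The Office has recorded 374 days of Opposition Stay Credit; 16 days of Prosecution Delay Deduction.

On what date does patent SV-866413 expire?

Base term: filing date + 21 years → 12 April 2008.
Opposition Stay Credit: +374 days → 21 April 2009.
Prosecution Delay Deduction: −16 days → 5 April 2009.

2009-04-05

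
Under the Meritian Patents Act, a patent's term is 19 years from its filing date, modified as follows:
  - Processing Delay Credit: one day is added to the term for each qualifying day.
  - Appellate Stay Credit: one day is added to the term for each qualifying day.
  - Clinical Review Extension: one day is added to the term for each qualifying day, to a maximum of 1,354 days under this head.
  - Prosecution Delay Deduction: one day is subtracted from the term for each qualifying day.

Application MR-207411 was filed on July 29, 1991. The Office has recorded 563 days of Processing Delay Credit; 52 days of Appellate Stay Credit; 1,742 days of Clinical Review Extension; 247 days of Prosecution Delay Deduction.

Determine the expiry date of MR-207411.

2015-04-16

Base term: filing date + 19 years → 29 July 2010.
Processing Delay Credit: +563 days → 12 February 2012.
Appellate Stay Credit: +52 days → 4 April 2012.
Clinical Review Extension: 1742 days claimed exceeds the 1354-day cap, so +1354 days → 19 December 2015.
Prosecution Delay Deduction: −247 days → 16 April 2015.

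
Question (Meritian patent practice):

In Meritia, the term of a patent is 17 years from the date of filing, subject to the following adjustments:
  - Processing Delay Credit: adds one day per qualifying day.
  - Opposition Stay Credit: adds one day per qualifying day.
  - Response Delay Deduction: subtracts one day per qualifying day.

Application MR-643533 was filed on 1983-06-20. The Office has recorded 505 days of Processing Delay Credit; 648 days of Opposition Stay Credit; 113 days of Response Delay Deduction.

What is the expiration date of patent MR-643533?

Base term: filing date + 17 years → 20 June 2000.
Processing Delay Credit: +505 days → 7 November 2001.
Opposition Stay Credit: +648 days → 17 August 2003.
Response Delay Deduction: −113 days → 26 April 2003.

April 26, 2003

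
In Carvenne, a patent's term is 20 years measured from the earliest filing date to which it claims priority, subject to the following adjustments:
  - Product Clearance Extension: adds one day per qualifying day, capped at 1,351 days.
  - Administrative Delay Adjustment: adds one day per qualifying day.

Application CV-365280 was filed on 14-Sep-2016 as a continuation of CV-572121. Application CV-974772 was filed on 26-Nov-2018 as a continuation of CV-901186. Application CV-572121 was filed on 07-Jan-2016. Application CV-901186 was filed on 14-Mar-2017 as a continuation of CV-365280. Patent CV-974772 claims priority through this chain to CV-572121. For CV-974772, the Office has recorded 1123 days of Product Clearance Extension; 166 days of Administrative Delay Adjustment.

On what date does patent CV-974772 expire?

2039-07-19

Earliest priority filing: 7 January 2016.
Base term: 7 January 2016 + 20 years → 7 January 2036.
Product Clearance Extension: 1123 days (within the 1351-day cap) → +1123 days → 3 February 2039.
Administrative Delay Adjustment: +166 days → 19 July 2039.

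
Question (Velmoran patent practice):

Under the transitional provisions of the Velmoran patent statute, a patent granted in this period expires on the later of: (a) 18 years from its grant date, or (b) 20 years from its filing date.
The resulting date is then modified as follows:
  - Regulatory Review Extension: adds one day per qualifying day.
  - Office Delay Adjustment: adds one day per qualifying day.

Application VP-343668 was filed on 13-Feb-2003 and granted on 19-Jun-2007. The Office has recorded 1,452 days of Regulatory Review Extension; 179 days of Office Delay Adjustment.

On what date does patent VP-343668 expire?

December 6, 2029

(a) grant + 18 years → 19 June 2025.
(b) filing + 20 years → 13 February 2023.
Later of the two: 19 June 2025.
Regulatory Review Extension: +1452 days → 10 June 2029.
Office Delay Adjustment: +179 days → 6 December 2029.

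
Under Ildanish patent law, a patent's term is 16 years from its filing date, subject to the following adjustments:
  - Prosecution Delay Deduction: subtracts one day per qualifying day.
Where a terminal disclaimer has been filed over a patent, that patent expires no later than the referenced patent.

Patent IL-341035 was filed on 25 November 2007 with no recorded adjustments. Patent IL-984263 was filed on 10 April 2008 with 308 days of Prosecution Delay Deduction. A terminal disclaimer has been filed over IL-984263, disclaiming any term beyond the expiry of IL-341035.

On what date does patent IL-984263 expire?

Natural term of IL-984263:
  Base: filing + 16 years → 10 April 2024.
  Prosecution Delay Deduction: −308 days → 7 June 2023.
Expiry of referenced patent IL-341035:
  Base: filing + 16 years → 25 November 2023.
Terminal disclaimer: IL-984263 expires on the earlier of 7 June 2023 and 25 November 2023.

June 7, 2023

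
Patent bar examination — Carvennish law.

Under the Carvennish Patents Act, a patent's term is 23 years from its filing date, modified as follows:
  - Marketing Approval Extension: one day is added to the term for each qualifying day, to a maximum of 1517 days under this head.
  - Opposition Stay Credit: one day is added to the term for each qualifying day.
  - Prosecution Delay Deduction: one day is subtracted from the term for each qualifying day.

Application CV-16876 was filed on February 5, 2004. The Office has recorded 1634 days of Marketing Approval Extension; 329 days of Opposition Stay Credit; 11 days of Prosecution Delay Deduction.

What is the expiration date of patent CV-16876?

2032-02-14

Base term: filing date + 23 years → 5 February 2027.
Marketing Approval Extension: 1634 days claimed exceeds the 1517-day cap, so +1517 days → 2 April 2031.
Opposition Stay Credit: +329 days → 25 February 2032.
Prosecution Delay Deduction: −11 days → 14 February 2032.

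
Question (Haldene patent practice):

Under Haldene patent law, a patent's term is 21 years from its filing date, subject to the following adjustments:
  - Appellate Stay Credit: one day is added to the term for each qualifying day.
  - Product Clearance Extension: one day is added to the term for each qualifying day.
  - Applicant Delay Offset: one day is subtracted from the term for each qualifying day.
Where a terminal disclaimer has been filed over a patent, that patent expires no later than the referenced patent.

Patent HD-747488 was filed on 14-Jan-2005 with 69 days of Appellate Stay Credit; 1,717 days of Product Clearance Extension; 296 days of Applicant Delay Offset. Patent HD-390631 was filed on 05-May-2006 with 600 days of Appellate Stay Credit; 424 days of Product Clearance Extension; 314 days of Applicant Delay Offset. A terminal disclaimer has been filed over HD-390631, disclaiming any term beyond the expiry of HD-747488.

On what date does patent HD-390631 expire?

April 14, 2029

Natural term of HD-390631:
  Base: filing + 21 years → 5 May 2027.
  Appellate Stay Credit: +600 days → 25 December 2028.
  Product Clearance Extension: +424 days → 22 February 2030.
  Applicant Delay Offset: −314 days → 14 April 2029.
Expiry of referenced patent HD-747488:
  Base: filing + 21 years → 14 January 2026.
  Appellate Stay Credit: +69 days → 24 March 2026.
  Product Clearance Extension: +1717 days → 5 December 2030.
  Applicant Delay Offset: −296 days → 12 February 2030.
Terminal disclaimer: HD-390631 expires on the earlier of 14 April 2029 and 12 February 2030.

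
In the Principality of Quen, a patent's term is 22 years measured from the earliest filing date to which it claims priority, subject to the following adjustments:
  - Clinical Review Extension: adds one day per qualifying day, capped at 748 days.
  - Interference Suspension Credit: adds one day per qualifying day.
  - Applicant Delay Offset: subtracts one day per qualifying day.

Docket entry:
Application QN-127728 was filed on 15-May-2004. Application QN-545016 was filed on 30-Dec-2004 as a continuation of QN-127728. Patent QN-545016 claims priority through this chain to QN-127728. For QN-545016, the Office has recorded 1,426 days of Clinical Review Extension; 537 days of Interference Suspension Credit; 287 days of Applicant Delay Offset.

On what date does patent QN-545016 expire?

2029-02-06

Earliest priority filing: 15 May 2004.
Base term: 15 May 2004 + 22 years → 15 May 2026.
Clinical Review Extension: 1426 days claimed exceeds the 748-day cap, so +748 days → 1 June 2028.
Interference Suspension Credit: +537 days → 20 November 2029.
Applicant Delay Offset: −287 days → 6 February 2029.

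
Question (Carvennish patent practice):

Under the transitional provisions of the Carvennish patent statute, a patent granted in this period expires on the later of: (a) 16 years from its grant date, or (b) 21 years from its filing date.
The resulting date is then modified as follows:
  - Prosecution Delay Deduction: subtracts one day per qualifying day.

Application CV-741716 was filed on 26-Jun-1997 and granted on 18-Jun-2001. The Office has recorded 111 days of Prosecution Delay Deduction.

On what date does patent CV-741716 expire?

(a) grant + 16 years → 18 June 2017.
(b) filing + 21 years → 26 June 2018.
Later of the two: 26 June 2018.
Prosecution Delay Deduction: −111 days → 7 March 2018.

2018-03-07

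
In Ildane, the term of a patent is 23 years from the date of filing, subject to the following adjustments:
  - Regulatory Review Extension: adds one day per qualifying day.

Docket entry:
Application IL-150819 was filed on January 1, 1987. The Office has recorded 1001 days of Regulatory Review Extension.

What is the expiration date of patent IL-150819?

Base term: filing date + 23 years → 1 January 2010.
Regulatory Review Extension: +1001 days → 28 September 2012.

September 28, 2012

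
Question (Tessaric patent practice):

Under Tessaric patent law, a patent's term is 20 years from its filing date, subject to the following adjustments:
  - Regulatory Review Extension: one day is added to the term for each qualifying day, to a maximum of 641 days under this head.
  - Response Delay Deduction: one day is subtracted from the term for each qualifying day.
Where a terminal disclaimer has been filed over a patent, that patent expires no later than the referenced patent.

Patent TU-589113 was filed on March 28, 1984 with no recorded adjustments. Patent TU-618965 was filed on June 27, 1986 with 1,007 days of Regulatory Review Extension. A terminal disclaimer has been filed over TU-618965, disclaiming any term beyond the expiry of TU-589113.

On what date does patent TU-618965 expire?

March 28, 2004

Natural term of TU-618965:
  Base: filing + 20 years → 27 June 2006.
  Regulatory Review Extension: 1007 days claimed exceeds the 641-day cap, so +641 days → 29 March 2008.
Expiry of referenced patent TU-589113:
  Base: filing + 20 years → 28 March 2004.
Terminal disclaimer: TU-618965 expires on the earlier of 29 March 2008 and 28 March 2004.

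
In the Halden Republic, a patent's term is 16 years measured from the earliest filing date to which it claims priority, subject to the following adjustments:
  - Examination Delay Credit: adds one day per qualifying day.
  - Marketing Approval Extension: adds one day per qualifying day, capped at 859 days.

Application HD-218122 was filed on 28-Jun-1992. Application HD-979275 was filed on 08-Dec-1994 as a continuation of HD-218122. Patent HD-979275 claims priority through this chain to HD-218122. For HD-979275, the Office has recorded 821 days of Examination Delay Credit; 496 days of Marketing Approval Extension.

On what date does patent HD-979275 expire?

Earliest priority filing: 28 June 1992.
Base term: 28 June 1992 + 16 years → 28 June 2008.
Examination Delay Credit: +821 days → 27 September 2010.
Marketing Approval Extension: 496 days (within the 859-day cap) → +496 days → 5 February 2012.

February 5, 2012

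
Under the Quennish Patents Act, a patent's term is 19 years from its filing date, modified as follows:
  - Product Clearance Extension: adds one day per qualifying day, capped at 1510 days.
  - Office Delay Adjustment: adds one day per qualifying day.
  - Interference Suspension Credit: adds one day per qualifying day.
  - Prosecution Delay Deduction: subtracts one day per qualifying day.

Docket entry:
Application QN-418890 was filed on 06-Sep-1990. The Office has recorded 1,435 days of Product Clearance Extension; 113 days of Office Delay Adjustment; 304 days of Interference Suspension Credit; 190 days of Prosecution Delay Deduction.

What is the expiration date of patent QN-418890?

Base term: filing date + 19 years → 6 September 2009.
Product Clearance Extension: 1435 days (within the 1510-day cap) → +1435 days → 11 August 2013.
Office Delay Adjustment: +113 days → 2 December 2013.
Interference Suspension Credit: +304 days → 2 October 2014.
Prosecution Delay Deduction: −190 days → 26 March 2014.

2014-03-26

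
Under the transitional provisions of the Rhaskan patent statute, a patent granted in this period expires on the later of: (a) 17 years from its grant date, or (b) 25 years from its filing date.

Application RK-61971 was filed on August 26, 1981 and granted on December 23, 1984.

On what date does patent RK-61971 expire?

August 26, 2006

(a) grant + 17 years → 23 December 2001.
(b) filing + 25 years → 26 August 2006.
Later of the two: 26 August 2006.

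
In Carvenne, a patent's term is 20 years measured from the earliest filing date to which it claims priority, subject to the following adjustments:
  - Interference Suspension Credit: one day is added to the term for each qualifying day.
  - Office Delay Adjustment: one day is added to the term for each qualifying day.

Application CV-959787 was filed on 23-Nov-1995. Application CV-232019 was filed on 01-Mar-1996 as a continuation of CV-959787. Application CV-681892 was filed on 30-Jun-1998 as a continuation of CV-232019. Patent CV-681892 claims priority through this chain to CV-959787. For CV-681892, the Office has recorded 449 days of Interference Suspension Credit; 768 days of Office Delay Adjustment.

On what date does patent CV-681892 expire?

Earliest priority filing: 23 November 1995.
Base term: 23 November 1995 + 20 years → 23 November 2015.
Interference Suspension Credit: +449 days → 14 February 2017.
Office Delay Adjustment: +768 days → 24 March 2019.

March 24, 2019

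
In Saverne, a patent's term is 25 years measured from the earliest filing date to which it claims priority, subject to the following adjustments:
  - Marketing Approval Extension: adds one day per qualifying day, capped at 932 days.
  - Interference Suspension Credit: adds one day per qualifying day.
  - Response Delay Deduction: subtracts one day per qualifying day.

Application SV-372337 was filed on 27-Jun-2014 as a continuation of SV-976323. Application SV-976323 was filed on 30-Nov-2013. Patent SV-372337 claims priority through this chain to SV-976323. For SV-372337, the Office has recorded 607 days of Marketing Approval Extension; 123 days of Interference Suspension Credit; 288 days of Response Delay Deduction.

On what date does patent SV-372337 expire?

February 15, 2040

Earliest priority filing: 30 November 2013.
Base term: 30 November 2013 + 25 years → 30 November 2038.
Marketing Approval Extension: 607 days (within the 932-day cap) → +607 days → 29 July 2040.
Interference Suspension Credit: +123 days → 29 November 2040.
Response Delay Deduction: −288 days → 15 February 2040.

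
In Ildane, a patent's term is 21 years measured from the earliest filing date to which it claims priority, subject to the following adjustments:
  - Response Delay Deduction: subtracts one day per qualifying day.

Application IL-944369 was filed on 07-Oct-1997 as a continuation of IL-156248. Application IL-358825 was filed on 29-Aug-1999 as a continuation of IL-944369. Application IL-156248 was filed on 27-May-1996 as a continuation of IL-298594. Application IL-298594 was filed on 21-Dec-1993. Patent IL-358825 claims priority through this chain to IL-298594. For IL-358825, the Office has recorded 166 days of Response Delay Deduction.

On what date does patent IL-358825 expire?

2014-07-08

Earliest priority filing: 21 December 1993.
Base term: 21 December 1993 + 21 years → 21 December 2014.
Response Delay Deduction: −166 days → 8 July 2014.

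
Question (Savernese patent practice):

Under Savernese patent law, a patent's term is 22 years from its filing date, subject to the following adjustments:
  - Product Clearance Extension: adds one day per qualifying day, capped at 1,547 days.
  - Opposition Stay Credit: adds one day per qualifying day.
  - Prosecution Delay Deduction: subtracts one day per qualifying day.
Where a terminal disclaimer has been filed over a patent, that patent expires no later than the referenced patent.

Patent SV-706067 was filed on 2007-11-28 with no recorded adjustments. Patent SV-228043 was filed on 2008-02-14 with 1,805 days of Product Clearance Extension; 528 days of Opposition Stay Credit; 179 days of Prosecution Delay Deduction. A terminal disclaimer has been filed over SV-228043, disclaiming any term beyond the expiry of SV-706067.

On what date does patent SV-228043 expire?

2029-11-28

Natural term of SV-228043:
  Base: filing + 22 years → 14 February 2030.
  Product Clearance Extension: 1805 days claimed exceeds the 1547-day cap, so +1547 days → 11 May 2034.
  Opposition Stay Credit: +528 days → 21 October 2035.
  Prosecution Delay Deduction: −179 days → 25 April 2035.
Expiry of referenced patent SV-706067:
  Base: filing + 22 years → 28 November 2029.
Terminal disclaimer: SV-228043 expires on the earlier of 25 April 2035 and 28 November 2029.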